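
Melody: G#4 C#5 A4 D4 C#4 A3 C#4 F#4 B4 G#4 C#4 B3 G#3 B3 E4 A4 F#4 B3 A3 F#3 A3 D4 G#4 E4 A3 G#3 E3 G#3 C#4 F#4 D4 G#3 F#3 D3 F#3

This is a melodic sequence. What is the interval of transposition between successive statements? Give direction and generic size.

down a 2nd

With a 7-note motive the entries are G#4, F#4, E4, D4, C#4, each down a 2nd from the previous.
G#4 to F#4 is down a 2nd.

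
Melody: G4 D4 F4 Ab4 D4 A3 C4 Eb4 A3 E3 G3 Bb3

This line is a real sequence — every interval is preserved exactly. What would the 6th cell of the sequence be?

Unit = 4 notes; the statements start on G4, D4, A3, moving down a 4th each time.
Carrying on: E3 → B2 → F#2.
Statement 6 starts on F#2 and keeps the same exact contour: F#2 C#2 E2 G2.

F#2 C#2 E2 G2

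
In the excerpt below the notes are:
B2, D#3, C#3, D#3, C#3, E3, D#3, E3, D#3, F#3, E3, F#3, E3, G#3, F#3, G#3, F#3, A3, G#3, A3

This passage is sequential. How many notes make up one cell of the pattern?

Try groups of 4 (5 cells in 20 notes):
B2 D#3 C#3 D#3 | C#3 E3 D#3 E3 | D#3 F#3 E3 F#3 | E3 G#3 F#3 G#3 | F#3 A3 G#3 A3
Each cell is the previous one up a 2nd — so the unit is 4 notes.

4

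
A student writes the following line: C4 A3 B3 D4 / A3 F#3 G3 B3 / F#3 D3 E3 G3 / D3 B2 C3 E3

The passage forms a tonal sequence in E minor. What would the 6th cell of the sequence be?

With a 4-note motive the entries are C4, A3, F#3, D3, each down a 3rd from the previous.
Carrying on: B2 → G2.
From G2 the diatonic shape gives G2 E2 F#2 A2.

G2 E2 F#2 A2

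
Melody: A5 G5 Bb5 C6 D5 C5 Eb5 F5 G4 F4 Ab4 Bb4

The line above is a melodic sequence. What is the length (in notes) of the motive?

Try groups of 4 (3 cells in 12 notes):
A5 G5 Bb5 C6 | D5 C5 Eb5 F5 | G4 F4 Ab4 Bb4
Each cell is the previous one down a 5th — so the unit is 4 notes.

4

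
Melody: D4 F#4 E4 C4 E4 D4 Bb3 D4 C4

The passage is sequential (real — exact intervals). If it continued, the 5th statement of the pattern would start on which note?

Gb3

The 3-note cells begin on D4, C4, Bb3 — each down a 2nd from the last.
Extending the heads down a 2nd: Ab3 → Gb3.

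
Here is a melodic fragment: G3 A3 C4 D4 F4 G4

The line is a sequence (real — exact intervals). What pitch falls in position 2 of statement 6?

With 2-note cells, note 2 of each statement runs A3, D4, G4.
Each moves up a 4th. Continuing: C5 → F5 → Bb5.

Bb5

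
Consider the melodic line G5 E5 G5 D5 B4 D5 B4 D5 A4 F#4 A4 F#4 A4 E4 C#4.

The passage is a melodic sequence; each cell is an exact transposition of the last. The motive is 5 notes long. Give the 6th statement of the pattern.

F#3 D#3 F#3 C#3 A#2

With a 5-note motive the entries are G5, D5, A4, each down a 4th from the previous.
Carrying on: E4 → B3 → F#3.
Statement 6 starts on F#3 and keeps the same exact contour: F#3 D#3 F#3 C#3 A#2.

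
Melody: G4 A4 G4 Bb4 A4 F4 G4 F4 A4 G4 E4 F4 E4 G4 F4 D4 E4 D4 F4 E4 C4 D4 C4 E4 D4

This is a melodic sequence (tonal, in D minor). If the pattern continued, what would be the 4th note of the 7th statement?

The unit is 5 notes. Position-4 pitches of the 5 shown cells: Bb4, A4, G4, F4, E4.
Each moves down a 2nd. Continuing: D4 → C4.

C4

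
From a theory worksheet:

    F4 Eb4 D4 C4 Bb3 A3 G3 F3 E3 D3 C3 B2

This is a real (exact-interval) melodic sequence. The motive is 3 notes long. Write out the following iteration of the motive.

A2 G2 F#2

Taking 3-note groups, the heads are F4, C4, G3, D3: the pattern moves down a 4th.
From A2 the exact shape gives A2 G2 F#2.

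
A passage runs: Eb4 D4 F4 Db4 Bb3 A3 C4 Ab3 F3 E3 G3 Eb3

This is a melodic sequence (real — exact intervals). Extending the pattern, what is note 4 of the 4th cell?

With 4-note cells, note 4 of each statement runs Db4, Ab3, Eb3.
One more down a 4th gives Bb2.

Bb2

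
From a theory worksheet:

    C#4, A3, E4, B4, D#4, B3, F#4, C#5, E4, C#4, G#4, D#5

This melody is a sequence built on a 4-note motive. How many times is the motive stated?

12 notes in groups of 4 gives 12/4 = 3 statements.
Starts: C#4, D#4, E4 — each up a 2nd.

3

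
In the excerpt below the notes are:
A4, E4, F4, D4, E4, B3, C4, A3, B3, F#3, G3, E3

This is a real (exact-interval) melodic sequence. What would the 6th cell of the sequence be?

G#2 D#2 E2 C#2

Unit = 4 notes; the statements start on A4, E4, B3, moving down a 4th each time.
Continuing the starts: F#3 → C#3 → G#2.
From G#2 the exact shape gives G#2 D#2 E2 C#2.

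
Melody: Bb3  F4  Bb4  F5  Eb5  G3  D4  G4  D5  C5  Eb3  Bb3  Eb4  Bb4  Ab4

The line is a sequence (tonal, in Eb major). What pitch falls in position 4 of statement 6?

C4

With 5-note cells, note 4 of each statement runs F5, D5, Bb4.
Each moves down a 3rd. Continuing: G4 → Eb4 → C4.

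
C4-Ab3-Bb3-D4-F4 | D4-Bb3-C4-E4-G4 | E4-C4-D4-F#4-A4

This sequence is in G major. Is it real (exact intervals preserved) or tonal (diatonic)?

real

Each cell has the same semitone pattern (-4, 2, 4, 3) — intervals are preserved exactly.
And Ab3 lies outside G major, so the sequence is real rather than tonal.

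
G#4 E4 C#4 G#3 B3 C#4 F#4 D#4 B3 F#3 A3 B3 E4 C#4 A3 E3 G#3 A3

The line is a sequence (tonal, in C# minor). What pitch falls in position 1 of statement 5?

C#4

Grouping in 6s, the 1st note of each cell is G#4, F#4, E4.
Carrying that down a 2nd forward: D#4 → C#4.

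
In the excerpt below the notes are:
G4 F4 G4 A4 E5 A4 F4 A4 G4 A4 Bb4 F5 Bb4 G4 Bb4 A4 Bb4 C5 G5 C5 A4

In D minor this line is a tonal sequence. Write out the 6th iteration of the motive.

The 7-note cells begin on G4, A4, Bb4 — each up a 2nd from the last.
Extending up a 2nd: C5 → D5 → E5.
Statement 6 starts on E5 and keeps the same diatonic contour: E5 D5 E5 F5 C6 F5 D5.

E5 D5 E5 F5 C6 F5 D5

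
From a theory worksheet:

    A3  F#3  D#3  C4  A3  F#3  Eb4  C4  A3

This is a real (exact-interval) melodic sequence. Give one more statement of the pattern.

Gb4 Eb4 C4

Unit = 3 notes; the statements start on A3, C4, Eb4, moving up a 3rd each time.
So cell 4 is Gb4 Eb4 C4.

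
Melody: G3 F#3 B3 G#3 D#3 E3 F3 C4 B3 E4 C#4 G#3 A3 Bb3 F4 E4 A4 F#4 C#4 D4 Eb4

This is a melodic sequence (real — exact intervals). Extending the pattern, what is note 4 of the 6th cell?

The unit is 7 notes. Position-4 pitches of the 3 shown cells: G#3, C#4, F#4.
Each moves up a 4th. Continuing: B4 → E5 → A5.

A5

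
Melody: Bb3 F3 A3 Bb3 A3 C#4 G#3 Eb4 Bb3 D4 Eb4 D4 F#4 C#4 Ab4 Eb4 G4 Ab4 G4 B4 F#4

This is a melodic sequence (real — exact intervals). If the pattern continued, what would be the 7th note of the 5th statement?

E5

With 7-note cells, note 7 of each statement runs G#3, C#4, F#4.
Each moves up a 4th. Continuing: B4 → E5.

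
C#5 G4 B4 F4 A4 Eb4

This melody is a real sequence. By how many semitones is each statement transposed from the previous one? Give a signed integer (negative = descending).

Taking 2-note groups, the heads are C#5, B4, A4: the pattern moves down a 2nd.
C#5 to B4 spans -2 semitones.

-2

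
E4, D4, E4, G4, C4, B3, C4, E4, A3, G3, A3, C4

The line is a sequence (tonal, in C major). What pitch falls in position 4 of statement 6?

With 4-note cells, note 4 of each statement runs G4, E4, C4.
Extending down a 3rd: A3 → F3 → D3.

D3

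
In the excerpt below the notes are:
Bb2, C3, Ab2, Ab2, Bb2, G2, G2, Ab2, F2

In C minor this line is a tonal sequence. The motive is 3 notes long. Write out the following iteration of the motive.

F2 G2 Eb2

Unit = 3 notes; the statements start on Bb2, Ab2, G2, moving down a 2nd each time.
Statement 4 starts on F2 and keeps the same diatonic contour: F2 G2 Eb2.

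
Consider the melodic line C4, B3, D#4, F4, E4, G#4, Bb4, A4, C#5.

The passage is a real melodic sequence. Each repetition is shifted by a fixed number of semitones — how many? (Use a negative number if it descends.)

Taking 3-note groups, the heads are C4, F4, Bb4: the pattern moves up a 4th.
C4 to F4 spans +5 semitones.

5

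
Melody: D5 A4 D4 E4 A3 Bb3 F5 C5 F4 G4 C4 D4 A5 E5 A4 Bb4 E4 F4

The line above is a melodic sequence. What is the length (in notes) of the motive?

6

There are 18 notes; a 6-note unit gives 3 cells:
D5 A4 D4 E4 A3 Bb3 | F5 C5 F4 G4 C4 D4 | A5 E5 A4 Bb4 E4 F4
Each cell is the previous one up a 3rd — so the unit is 6 notes.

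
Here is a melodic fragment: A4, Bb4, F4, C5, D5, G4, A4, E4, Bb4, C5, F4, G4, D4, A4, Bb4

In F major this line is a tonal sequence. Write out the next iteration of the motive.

E4 F4 C4 G4 A4

The 5-note cells begin on A4, G4, F4 — each down a 2nd from the last.
From E4 the diatonic shape gives E4 F4 C4 G4 A4.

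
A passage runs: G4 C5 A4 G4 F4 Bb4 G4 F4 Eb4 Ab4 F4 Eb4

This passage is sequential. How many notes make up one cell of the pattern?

4

Try groups of 4 (3 cells in 12 notes):
G4 C5 A4 G4 | F4 Bb4 G4 F4 | Eb4 Ab4 F4 Eb4
Every group is a transposition down a 2nd of the one before; no shorter unit works.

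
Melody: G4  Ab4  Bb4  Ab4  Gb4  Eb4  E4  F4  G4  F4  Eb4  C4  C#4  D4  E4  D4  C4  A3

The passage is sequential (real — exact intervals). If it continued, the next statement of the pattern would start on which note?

A#3

The 6-note cells begin on G4, E4, C#4 — each down a 3rd from the last.
One more step down a 3rd gives A#3.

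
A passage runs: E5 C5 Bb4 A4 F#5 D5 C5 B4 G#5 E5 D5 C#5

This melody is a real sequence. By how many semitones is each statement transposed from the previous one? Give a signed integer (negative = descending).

The 4-note cells begin on E5, F#5, G#5 — each up a 2nd from the last.
E5 to F#5 spans +2 semitones.

2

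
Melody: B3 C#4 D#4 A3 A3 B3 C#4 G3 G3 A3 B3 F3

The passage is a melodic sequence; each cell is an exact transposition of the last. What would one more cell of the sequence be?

F3 G3 A3 Eb3

The 4-note cells begin on B3, A3, G3 — each down a 2nd from the last.
So cell 4 is F3 G3 A3 Eb3.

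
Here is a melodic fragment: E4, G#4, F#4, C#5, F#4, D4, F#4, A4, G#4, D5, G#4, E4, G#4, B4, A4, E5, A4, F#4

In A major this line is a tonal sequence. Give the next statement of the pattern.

A4 C#5 B4 F#5 B4 G#4

The 6-note cells begin on E4, F#4, G#4 — each up a 2nd from the last.
Statement 4 starts on A4 and keeps the same diatonic contour: A4 C#5 B4 F#5 B4 G#4.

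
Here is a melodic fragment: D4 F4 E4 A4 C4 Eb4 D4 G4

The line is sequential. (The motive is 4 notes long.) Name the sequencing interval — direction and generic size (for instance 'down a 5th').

down a 2nd

Taking 4-note groups, the heads are D4, C4: the pattern moves down a 2nd.
D4 to C4 is down a 2nd.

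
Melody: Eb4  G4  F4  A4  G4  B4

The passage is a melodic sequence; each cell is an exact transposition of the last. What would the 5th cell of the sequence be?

B4 D#5

Unit = 2 notes; the statements start on Eb4, F4, G4, moving up a 2nd each time.
Carrying on: A4 → B4.
From B4 the exact shape gives B4 D#5.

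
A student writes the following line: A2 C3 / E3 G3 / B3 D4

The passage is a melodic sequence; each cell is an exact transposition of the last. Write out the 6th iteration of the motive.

The 2-note cells begin on A2, E3, B3 — each up a 5th from the last.
Extending up a 5th: F#4 → C#5 → G#5.
Statement 6 starts on G#5 and keeps the same exact contour: G#5 B5.

G#5 B5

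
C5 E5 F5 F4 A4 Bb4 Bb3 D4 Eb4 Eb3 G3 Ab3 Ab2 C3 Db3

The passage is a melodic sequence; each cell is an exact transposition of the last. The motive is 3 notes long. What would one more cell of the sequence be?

Taking 3-note groups, the heads are C5, F4, Bb3, Eb3, Ab2: the pattern moves down a 5th.
Statement 6 starts on Db2 and keeps the same exact contour: Db2 F2 Gb2.

Db2 F2 Gb2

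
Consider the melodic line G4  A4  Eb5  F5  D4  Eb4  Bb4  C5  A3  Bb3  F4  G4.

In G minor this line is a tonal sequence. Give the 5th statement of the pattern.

Bb2 C3 G3 A3

Taking 4-note groups, the heads are G4, D4, A3: the pattern moves down a 4th.
Carrying on: Eb3 → Bb2.
So cell 5 is Bb2 C3 G3 A3.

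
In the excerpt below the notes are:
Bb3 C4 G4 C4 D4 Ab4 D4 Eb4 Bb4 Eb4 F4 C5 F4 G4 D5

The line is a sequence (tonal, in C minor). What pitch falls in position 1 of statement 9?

With 3-note cells, note 1 of each statement runs Bb3, C4, D4, Eb4, F4.
Extending up a 2nd: G4 → Ab4 → Bb4 → C5.

C5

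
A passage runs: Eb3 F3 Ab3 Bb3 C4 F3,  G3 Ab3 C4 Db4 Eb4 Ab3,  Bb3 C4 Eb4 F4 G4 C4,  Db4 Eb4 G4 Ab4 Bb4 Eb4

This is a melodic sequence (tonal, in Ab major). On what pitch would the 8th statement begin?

Taking 6-note groups, the heads are Eb3, G3, Bb3, Db4: the pattern moves up a 3rd.
Continuing: F4 → Ab4 → C5 → Eb5. Statement 8 starts on Eb5.

Eb5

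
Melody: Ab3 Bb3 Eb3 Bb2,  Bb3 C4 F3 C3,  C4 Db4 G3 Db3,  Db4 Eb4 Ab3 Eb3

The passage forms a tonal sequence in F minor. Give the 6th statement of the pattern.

With a 4-note motive the entries are Ab3, Bb3, C4, Db4, each up a 2nd from the previous.
Extending up a 2nd: Eb4 → F4.
From F4 the diatonic shape gives F4 G4 C4 G3.

F4 G4 C4 G3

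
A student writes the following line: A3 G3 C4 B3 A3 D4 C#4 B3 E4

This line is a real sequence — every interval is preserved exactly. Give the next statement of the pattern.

D#4 C#4 F#4

With a 3-note motive the entries are A3, B3, C#4, each up a 2nd from the previous.
From D#4 the exact shape gives D#4 C#4 F#4.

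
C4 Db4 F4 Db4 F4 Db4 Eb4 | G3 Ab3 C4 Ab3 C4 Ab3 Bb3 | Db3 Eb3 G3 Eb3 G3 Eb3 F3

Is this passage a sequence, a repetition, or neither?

sequence

Each 7-note cell is the previous one transposed down a 4th.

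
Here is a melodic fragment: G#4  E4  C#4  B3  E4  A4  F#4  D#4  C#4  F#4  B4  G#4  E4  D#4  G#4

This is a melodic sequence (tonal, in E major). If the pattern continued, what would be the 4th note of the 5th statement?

Grouping in 5s, the 4th note of each cell is B3, C#4, D#4.
Extending up a 2nd: E4 → F#4.

F#4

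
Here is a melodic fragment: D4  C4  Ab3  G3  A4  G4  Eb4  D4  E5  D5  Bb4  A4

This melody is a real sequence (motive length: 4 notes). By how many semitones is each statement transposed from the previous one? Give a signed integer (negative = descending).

7

Taking 4-note groups, the heads are D4, A4, E5: the pattern moves up a 5th.
D4 to A4 spans +7 semitones.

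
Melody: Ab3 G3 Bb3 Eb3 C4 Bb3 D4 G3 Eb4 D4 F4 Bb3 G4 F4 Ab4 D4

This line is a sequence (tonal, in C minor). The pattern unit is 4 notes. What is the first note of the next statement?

With a 4-note motive the entries are Ab3, C4, Eb4, G4, each up a 3rd from the previous.
One more step up a 3rd gives Bb4.

Bb4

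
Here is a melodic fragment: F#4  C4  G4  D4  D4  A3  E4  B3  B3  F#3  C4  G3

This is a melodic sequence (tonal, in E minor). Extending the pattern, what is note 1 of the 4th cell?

G3

Grouping in 4s, the 1st note of each cell is F#4, D4, B3.
One more down a 3rd gives G3.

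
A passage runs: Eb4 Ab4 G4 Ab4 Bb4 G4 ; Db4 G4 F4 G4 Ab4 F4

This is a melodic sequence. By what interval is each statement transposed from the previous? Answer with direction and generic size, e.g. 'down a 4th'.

With a 6-note motive the entries are Eb4, Db4, each down a 2nd from the previous.
From Eb4 to Db4: down a 2nd.

down a 2nd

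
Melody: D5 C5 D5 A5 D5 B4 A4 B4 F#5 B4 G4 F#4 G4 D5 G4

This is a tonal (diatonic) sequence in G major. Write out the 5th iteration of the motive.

C4 B3 C4 G4 C4

With a 5-note motive the entries are D5, B4, G4, each down a 3rd from the previous.
Extending down a 3rd: E4 → C4.
Statement 5 starts on C4 and keeps the same diatonic contour: C4 B3 C4 G4 C4.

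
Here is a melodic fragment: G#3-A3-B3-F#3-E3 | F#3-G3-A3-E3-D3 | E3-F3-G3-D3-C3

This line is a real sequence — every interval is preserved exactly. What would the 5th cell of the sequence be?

C3 Db3 Eb3 Bb2 Ab2

With a 5-note motive the entries are G#3, F#3, E3, each down a 2nd from the previous.
Extending down a 2nd: D3 → C3.
So cell 5 is C3 Db3 Eb3 Bb2 Ab2.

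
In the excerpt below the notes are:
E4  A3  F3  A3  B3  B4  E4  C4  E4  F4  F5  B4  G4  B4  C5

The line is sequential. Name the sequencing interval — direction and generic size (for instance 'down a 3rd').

up a 5th

With a 5-note motive the entries are E4, B4, F5, each up a 5th from the previous.
From E4 to B4: up a 5th.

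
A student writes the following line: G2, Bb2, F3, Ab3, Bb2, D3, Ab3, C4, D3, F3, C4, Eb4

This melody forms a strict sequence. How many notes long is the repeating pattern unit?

Try groups of 4 (3 cells in 12 notes):
G2 Bb2 F3 Ab3 | Bb2 D3 Ab3 C4 | D3 F3 C4 Eb4
Every group is a transposition up a 3rd of the one before; no shorter unit works.

4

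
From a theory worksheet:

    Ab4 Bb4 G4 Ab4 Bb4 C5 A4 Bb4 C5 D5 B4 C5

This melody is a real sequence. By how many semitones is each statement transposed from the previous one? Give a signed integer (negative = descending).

2

The 4-note cells begin on Ab4, Bb4, C5 — each up a 2nd from the last.
Ab4→Bb4 is 70 − 68 = 2 semitones.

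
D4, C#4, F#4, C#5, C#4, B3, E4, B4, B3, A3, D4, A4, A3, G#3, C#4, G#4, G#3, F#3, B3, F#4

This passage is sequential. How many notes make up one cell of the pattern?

There are 20 notes; a 4-note unit gives 5 cells:
D4 C#4 F#4 C#5 | C#4 B3 E4 B4 | B3 A3 D4 A4 | A3 G#3 C#4 G#4 | G#3 F#3 B3 F#4
Each cell is the previous one down a 2nd — so the unit is 4 notes.

4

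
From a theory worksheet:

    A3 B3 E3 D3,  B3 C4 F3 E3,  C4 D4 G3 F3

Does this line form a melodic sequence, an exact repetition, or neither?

sequence

Each 4-note cell is the previous one transposed up a 2nd.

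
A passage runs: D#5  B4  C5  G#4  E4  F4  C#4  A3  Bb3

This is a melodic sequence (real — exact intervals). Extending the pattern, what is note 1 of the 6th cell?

E2

With 3-note cells, note 1 of each statement runs D#5, G#4, C#4.
Carrying that down a 5th forward: F#3 → B2 → E2.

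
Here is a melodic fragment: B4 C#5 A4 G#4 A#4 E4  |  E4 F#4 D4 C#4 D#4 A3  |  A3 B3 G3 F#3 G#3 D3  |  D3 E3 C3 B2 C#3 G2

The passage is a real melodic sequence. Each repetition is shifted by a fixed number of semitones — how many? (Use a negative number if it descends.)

-7

The 6-note cells begin on B4, E4, A3, D3 — each down a 5th from the last.
B4→E4 is 64 − 71 = -7 semitones.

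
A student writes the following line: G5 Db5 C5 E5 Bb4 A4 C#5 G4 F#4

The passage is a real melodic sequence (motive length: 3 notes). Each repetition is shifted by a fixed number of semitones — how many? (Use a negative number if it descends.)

-3

The 3-note cells begin on G5, E5, C#5 — each down a 3rd from the last.
Counting half-steps from G5 to E5: -3.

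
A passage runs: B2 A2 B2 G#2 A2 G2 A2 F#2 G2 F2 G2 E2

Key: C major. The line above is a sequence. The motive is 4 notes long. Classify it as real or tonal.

Each cell has the same semitone pattern (-2, 2, -3) — intervals are preserved exactly.
And G#2 lies outside C major, so the sequence is real rather than tonal.

real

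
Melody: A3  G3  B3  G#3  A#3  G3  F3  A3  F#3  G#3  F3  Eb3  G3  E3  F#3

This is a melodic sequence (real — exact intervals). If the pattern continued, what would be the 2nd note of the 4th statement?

Db3

Grouping in 5s, the 2nd note of each cell is G3, F3, Eb3.
From Eb3, down a 2nd gives Db3.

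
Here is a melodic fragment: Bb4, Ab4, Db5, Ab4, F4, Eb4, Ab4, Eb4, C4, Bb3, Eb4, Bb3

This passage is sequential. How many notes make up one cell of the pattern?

4

Try groups of 4 (3 cells in 12 notes):
Bb4 Ab4 Db5 Ab4 | F4 Eb4 Ab4 Eb4 | C4 Bb3 Eb4 Bb3
That's a consistent down a 4th shift per cell, and no other grouping gives one.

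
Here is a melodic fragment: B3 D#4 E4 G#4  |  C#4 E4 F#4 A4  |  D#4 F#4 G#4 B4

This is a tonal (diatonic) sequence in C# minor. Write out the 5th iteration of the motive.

F#4 A4 B4 D#5

The 4-note cells begin on B3, C#4, D#4 — each up a 2nd from the last.
Continuing the starts: E4 → F#4.
Statement 5 starts on F#4 and keeps the same diatonic contour: F#4 A4 B4 D#5.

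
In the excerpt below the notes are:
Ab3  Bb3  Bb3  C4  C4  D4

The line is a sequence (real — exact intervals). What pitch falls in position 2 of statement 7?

A#4

The unit is 2 notes. Position-2 pitches of the 3 shown cells: Bb3, C4, D4.
Each moves up a 2nd. Continuing: E4 → F#4 → G#4 → A#4.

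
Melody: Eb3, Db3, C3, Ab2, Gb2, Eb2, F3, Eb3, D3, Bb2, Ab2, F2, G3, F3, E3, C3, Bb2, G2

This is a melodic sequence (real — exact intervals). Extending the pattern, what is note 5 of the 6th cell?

With 6-note cells, note 5 of each statement runs Gb2, Ab2, Bb2.
Extending up a 2nd: C3 → D3 → E3.

E3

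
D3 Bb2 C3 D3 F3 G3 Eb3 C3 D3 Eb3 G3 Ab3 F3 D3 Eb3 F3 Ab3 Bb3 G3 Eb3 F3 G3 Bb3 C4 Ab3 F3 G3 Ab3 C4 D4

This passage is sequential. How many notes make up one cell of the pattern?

6

There are 30 notes; a 6-note unit gives 5 cells:
D3 Bb2 C3 D3 F3 G3 | Eb3 C3 D3 Eb3 G3 Ab3 | F3 D3 Eb3 F3 Ab3 Bb3 | G3 Eb3 F3 G3 Bb3 C4 | Ab3 F3 G3 Ab3 C4 D4
Each cell is the previous one up a 2nd — so the unit is 6 notes.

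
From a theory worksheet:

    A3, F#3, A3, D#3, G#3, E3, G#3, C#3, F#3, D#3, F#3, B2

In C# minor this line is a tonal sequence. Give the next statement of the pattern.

The 4-note cells begin on A3, G#3, F#3 — each down a 2nd from the last.
From E3 the diatonic shape gives E3 C#3 E3 A2.

E3 C#3 E3 A2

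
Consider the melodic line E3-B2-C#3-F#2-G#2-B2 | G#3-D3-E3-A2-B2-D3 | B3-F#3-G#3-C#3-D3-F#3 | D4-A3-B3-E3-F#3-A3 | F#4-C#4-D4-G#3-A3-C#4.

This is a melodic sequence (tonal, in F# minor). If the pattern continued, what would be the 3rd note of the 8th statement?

C#5

The unit is 6 notes. Position-3 pitches of the 5 shown cells: C#3, E3, G#3, B3, D4.
Extending up a 3rd: F#4 → A4 → C#5.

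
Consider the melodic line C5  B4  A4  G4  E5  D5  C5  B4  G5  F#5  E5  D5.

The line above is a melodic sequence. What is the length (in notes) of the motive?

There are 12 notes; a 4-note unit gives 3 cells:
C5 B4 A4 G4 | E5 D5 C5 B4 | G5 F#5 E5 D5
That's a consistent up a 3rd shift per cell, and no other grouping gives one.

4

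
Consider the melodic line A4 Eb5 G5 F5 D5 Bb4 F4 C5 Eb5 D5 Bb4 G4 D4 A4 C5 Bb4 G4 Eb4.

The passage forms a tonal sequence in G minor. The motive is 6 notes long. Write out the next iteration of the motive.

With a 6-note motive the entries are A4, F4, D4, each down a 3rd from the previous.
From Bb3 the diatonic shape gives Bb3 F4 A4 G4 Eb4 C4.

Bb3 F4 A4 G4 Eb4 C4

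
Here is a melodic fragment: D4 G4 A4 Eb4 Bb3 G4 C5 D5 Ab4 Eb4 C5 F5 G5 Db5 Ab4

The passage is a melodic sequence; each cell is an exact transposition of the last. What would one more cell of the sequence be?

F5 Bb5 C6 Gb5 Db5

The 5-note cells begin on D4, G4, C5 — each up a 4th from the last.
From F5 the exact shape gives F5 Bb5 C6 Gb5 Db5.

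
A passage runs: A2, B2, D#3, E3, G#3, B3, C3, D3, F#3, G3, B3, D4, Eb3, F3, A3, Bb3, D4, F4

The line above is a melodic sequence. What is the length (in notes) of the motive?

There are 18 notes; a 6-note unit gives 3 cells:
A2 B2 D#3 E3 G#3 B3 | C3 D3 F#3 G3 B3 D4 | Eb3 F3 A3 Bb3 D4 F4
Every group is a transposition up a 3rd of the one before; no shorter unit works.

6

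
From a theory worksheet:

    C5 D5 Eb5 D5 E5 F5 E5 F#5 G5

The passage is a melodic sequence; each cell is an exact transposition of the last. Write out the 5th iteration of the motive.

G#5 A#5 B5

With a 3-note motive the entries are C5, D5, E5, each up a 2nd from the previous.
Continuing the starts: F#5 → G#5.
From G#5 the exact shape gives G#5 A#5 B5.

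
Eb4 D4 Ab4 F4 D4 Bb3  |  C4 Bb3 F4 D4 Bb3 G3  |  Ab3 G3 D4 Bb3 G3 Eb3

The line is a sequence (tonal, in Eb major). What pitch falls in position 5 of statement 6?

Ab2

Grouping in 6s, the 5th note of each cell is D4, Bb3, G3.
Each moves down a 3rd. Continuing: Eb3 → C3 → Ab2.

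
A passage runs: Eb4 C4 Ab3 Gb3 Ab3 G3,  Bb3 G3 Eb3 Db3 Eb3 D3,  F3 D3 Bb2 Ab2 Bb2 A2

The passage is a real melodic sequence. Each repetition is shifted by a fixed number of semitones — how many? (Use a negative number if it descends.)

With a 6-note motive the entries are Eb4, Bb3, F3, each down a 4th from the previous.
Eb4 to Bb3 spans -5 semitones.

-5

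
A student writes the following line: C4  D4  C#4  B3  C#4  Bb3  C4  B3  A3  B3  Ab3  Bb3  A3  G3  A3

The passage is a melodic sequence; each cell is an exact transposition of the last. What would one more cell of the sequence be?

Unit = 5 notes; the statements start on C4, Bb3, Ab3, moving down a 2nd each time.
So cell 4 is Gb3 Ab3 G3 F3 G3.

Gb3 Ab3 G3 F3 G3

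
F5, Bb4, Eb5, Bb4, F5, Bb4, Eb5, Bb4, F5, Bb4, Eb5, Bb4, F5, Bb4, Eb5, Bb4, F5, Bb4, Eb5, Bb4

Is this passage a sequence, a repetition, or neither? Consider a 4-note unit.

Each 4-note cell is identical (F5 Bb4 Eb5 Bb4), restated at the same pitch.

repetition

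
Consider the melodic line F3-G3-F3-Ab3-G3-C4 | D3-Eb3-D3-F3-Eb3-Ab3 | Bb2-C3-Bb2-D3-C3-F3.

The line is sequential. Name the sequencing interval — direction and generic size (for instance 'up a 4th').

down a 3rd

Unit = 6 notes; the statements start on F3, D3, Bb2, moving down a 3rd each time.
From F3 to D3: down a 3rd.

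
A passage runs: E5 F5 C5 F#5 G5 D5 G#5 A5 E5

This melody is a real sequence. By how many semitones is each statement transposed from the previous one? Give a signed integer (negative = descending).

2

The 3-note cells begin on E5, F#5, G#5 — each up a 2nd from the last.
E5 to F#5 spans +2 semitones.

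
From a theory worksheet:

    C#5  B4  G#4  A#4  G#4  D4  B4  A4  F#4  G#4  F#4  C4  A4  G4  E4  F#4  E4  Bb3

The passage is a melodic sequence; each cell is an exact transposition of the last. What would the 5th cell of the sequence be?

F4 Eb4 C4 D4 C4 Gb3

Unit = 6 notes; the statements start on C#5, B4, A4, moving down a 2nd each time.
Extending down a 2nd: G4 → F4.
So cell 5 is F4 Eb4 C4 D4 C4 Gb3.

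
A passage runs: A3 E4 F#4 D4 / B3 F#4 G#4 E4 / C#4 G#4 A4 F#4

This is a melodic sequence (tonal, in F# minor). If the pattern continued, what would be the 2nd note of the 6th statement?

Grouping in 4s, the 2nd note of each cell is E4, F#4, G#4.
Extending up a 2nd: A4 → B4 → C#5.

C#5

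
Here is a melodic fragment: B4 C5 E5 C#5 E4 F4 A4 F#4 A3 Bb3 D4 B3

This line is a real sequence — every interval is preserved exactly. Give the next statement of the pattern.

D3 Eb3 G3 E3

The 4-note cells begin on B4, E4, A3 — each down a 5th from the last.
Statement 4 starts on D3 and keeps the same exact contour: D3 Eb3 G3 E3.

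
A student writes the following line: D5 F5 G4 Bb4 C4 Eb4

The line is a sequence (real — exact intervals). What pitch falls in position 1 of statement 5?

The unit is 2 notes. Position-1 pitches of the 3 shown cells: D5, G4, C4.
Extending down a 5th: F3 → Bb2.

Bb2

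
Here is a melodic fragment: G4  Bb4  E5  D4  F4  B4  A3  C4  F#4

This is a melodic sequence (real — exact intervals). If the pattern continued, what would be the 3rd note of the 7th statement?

A#2

The unit is 3 notes. Position-3 pitches of the 3 shown cells: E5, B4, F#4.
Extending down a 4th: C#4 → G#3 → D#3 → A#2.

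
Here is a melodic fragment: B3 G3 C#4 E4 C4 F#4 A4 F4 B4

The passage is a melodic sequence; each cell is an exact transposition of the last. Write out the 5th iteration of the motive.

The 3-note cells begin on B3, E4, A4 — each up a 4th from the last.
Extending up a 4th: D5 → G5.
Statement 5 starts on G5 and keeps the same exact contour: G5 Eb5 A5.

G5 Eb5 A5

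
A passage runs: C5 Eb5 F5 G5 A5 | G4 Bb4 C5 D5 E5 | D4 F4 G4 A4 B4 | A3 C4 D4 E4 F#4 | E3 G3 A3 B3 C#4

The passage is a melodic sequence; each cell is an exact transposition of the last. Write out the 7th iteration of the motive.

With a 5-note motive the entries are C5, G4, D4, A3, E3, each down a 4th from the previous.
Carrying on: B2 → F#2.
Statement 7 starts on F#2 and keeps the same exact contour: F#2 A2 B2 C#3 D#3.

F#2 A2 B2 C#3 D#3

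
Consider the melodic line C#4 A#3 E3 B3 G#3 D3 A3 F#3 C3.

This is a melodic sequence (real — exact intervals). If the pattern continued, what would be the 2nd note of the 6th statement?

C3

With 3-note cells, note 2 of each statement runs A#3, G#3, F#3.
Each moves down a 2nd. Continuing: E3 → D3 → C3.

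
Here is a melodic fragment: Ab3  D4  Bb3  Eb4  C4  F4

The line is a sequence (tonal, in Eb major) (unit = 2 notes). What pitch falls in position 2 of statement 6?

The unit is 2 notes. Position-2 pitches of the 3 shown cells: D4, Eb4, F4.
Carrying that up a 2nd forward: G4 → Ab4 → Bb4.

Bb4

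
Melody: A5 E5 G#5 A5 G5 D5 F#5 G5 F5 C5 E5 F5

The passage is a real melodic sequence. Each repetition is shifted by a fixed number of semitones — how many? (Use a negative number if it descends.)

Unit = 4 notes; the statements start on A5, G5, F5, moving down a 2nd each time.
A5 to G5 spans -2 semitones.

-2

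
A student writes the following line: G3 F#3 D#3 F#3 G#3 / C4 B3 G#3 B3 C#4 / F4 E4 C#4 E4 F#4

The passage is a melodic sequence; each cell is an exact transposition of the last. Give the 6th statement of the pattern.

With a 5-note motive the entries are G3, C4, F4, each up a 4th from the previous.
Extending up a 4th: Bb4 → Eb5 → Ab5.
So cell 6 is Ab5 G5 E5 G5 A5.

Ab5 G5 E5 G5 A5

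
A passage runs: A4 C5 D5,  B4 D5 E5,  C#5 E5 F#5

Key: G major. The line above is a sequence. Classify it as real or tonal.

Each cell has the same semitone pattern (3, 2) — intervals are preserved exactly.
And C#5 lies outside G major, so the sequence is real rather than tonal.

real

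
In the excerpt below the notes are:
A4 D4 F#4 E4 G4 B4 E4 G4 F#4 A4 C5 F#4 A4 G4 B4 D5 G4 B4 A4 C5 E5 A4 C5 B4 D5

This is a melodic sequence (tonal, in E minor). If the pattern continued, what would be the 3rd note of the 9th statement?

G5

With 5-note cells, note 3 of each statement runs F#4, G4, A4, B4, C5.
Each moves up a 2nd. Continuing: D5 → E5 → F#5 → G5.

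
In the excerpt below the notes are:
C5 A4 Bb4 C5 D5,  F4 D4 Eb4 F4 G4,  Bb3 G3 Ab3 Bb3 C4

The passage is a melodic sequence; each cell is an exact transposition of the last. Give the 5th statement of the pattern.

The 5-note cells begin on C5, F4, Bb3 — each down a 5th from the last.
Extending down a 5th: Eb3 → Ab2.
Statement 5 starts on Ab2 and keeps the same exact contour: Ab2 F2 Gb2 Ab2 Bb2.

Ab2 F2 Gb2 Ab2 Bb2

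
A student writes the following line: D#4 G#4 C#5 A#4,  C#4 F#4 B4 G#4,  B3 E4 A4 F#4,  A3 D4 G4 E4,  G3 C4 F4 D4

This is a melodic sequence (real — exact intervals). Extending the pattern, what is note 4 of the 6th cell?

C4

Grouping in 4s, the 4th note of each cell is A#4, G#4, F#4, E4, D4.
One more down a 2nd gives C4.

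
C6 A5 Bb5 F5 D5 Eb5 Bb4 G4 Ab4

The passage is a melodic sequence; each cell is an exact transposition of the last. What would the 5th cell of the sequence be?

Ab3 F3 Gb3

With a 3-note motive the entries are C6, F5, Bb4, each down a 5th from the previous.
Carrying on: Eb4 → Ab3.
So cell 5 is Ab3 F3 Gb3.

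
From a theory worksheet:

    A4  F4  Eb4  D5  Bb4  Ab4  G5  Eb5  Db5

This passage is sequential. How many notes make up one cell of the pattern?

Try groups of 3 (3 cells in 9 notes):
A4 F4 Eb4 | D5 Bb4 Ab4 | G5 Eb5 Db5
Every group is a transposition up a 4th of the one before; no shorter unit works.

3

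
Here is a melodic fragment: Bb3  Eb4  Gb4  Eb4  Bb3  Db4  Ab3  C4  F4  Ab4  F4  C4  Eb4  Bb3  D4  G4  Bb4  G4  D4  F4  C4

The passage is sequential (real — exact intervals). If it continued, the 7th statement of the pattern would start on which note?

A#4

Taking 7-note groups, the heads are Bb3, C4, D4: the pattern moves up a 2nd.
Extending the heads up a 2nd: E4 → F#4 → G#4 → A#4.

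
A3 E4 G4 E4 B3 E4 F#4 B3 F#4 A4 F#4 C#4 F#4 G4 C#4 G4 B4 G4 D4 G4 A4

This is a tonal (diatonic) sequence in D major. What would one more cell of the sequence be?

The 7-note cells begin on A3, B3, C#4 — each up a 2nd from the last.
Statement 4 starts on D4 and keeps the same diatonic contour: D4 A4 C#5 A4 E4 A4 B4.

D4 A4 C#5 A4 E4 A4 B4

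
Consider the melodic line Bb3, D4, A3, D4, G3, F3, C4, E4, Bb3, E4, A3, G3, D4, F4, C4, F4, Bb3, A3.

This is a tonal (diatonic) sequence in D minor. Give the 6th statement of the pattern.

Taking 6-note groups, the heads are Bb3, C4, D4: the pattern moves up a 2nd.
Carrying on: E4 → F4 → G4.
From G4 the diatonic shape gives G4 Bb4 F4 Bb4 E4 D4.

G4 Bb4 F4 Bb4 E4 D4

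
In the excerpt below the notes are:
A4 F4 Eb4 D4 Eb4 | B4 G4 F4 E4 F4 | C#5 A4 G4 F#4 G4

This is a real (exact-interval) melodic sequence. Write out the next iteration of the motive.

The 5-note cells begin on A4, B4, C#5 — each up a 2nd from the last.
So cell 4 is D#5 B4 A4 G#4 A4.

D#5 B4 A4 G#4 A4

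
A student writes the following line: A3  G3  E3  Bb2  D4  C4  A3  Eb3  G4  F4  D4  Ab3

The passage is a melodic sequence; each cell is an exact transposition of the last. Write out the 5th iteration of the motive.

F5 Eb5 C5 Gb4

Taking 4-note groups, the heads are A3, D4, G4: the pattern moves up a 4th.
Continuing the starts: C5 → F5.
So cell 5 is F5 Eb5 C5 Gb4.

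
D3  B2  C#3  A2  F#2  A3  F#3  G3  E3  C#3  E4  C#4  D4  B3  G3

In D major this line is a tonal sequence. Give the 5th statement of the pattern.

F#5 D5 E5 C#5 A4

The 5-note cells begin on D3, A3, E4 — each up a 5th from the last.
Carrying on: B4 → F#5.
From F#5 the diatonic shape gives F#5 D5 E5 C#5 A4.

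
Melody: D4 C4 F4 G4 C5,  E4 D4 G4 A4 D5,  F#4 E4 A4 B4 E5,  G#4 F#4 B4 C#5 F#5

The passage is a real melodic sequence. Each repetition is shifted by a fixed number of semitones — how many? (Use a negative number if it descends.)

Taking 5-note groups, the heads are D4, E4, F#4, G#4: the pattern moves up a 2nd.
D4→E4 is 64 − 62 = 2 semitones.

2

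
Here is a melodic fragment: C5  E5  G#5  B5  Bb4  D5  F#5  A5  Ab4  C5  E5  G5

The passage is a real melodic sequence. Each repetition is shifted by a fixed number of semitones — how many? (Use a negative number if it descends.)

-2

Unit = 4 notes; the statements start on C5, Bb4, Ab4, moving down a 2nd each time.
C5→Bb4 is 70 − 72 = -2 semitones.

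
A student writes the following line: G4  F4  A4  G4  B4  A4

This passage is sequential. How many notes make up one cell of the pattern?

2

6 notes total. Splitting into 3 groups of 2:
G4 F4 | A4 G4 | B4 A4
Each cell is the previous one up a 2nd — so the unit is 2 notes.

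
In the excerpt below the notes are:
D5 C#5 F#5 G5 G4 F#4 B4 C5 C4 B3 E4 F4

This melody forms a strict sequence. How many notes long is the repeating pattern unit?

12 notes total. Splitting into 3 groups of 4:
D5 C#5 F#5 G5 | G4 F#4 B4 C5 | C4 B3 E4 F4
Every group is a transposition down a 5th of the one before; no shorter unit works.

4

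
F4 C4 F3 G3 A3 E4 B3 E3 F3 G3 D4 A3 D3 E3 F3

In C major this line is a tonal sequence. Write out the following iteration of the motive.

The 5-note cells begin on F4, E4, D4 — each down a 2nd from the last.
So cell 4 is C4 G3 C3 D3 E3.

C4 G3 C3 D3 E3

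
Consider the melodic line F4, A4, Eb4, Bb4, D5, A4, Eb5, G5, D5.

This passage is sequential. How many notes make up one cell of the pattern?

9 notes total. Splitting into 3 groups of 3:
F4 A4 Eb4 | Bb4 D5 A4 | Eb5 G5 D5
That's a consistent up a 4th shift per cell, and no other grouping gives one.

3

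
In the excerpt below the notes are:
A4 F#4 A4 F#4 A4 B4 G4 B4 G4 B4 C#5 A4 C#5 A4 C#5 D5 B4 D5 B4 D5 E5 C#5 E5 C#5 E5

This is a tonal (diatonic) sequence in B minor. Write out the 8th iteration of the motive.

A5 F#5 A5 F#5 A5

With a 5-note motive the entries are A4, B4, C#5, D5, E5, each up a 2nd from the previous.
Extending up a 2nd: F#5 → G5 → A5.
From A5 the diatonic shape gives A5 F#5 A5 F#5 A5.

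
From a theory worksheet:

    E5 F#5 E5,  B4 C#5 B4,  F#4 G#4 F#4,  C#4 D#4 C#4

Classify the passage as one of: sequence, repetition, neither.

sequence

Each 3-note cell is the previous one transposed down a 4th.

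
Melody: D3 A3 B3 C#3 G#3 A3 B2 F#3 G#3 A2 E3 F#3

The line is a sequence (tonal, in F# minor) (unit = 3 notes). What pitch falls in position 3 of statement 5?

E3

With 3-note cells, note 3 of each statement runs B3, A3, G#3, F#3.
One more down a 2nd gives E3.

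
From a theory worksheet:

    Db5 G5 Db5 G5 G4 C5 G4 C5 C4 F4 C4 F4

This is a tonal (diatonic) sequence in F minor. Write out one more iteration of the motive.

F3 Bb3 F3 Bb3

With a 4-note motive the entries are Db5, G4, C4, each down a 5th from the previous.
Statement 4 starts on F3 and keeps the same diatonic contour: F3 Bb3 F3 Bb3.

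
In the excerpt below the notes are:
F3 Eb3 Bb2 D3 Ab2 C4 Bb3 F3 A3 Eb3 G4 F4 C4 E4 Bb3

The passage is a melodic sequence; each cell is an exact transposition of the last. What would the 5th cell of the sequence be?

The 5-note cells begin on F3, C4, G4 — each up a 5th from the last.
Carrying on: D5 → A5.
So cell 5 is A5 G5 D5 F#5 C5.

A5 G5 D5 F#5 C5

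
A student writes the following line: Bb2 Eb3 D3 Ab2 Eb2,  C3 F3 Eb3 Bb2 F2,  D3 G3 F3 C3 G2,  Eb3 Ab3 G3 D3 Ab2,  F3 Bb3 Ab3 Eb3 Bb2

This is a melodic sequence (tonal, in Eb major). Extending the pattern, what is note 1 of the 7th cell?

The unit is 5 notes. Position-1 pitches of the 5 shown cells: Bb2, C3, D3, Eb3, F3.
Each moves up a 2nd. Continuing: G3 → Ab3.

Ab3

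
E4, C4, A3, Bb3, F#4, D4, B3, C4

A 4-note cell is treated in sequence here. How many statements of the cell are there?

2

8 notes in groups of 4 gives 8/4 = 2 statements.
Starts: E4, F#4 — each up a 2nd.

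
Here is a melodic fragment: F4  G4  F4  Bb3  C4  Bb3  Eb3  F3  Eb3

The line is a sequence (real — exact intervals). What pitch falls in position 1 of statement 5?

Db2

Grouping in 3s, the 1st note of each cell is F4, Bb3, Eb3.
Carrying that down a 5th forward: Ab2 → Db2.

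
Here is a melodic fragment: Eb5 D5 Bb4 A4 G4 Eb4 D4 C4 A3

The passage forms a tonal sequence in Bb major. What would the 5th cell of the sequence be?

The 3-note cells begin on Eb5, A4, D4 — each down a 5th from the last.
Extending down a 5th: G3 → C3.
So cell 5 is C3 Bb2 G2.

C3 Bb2 G2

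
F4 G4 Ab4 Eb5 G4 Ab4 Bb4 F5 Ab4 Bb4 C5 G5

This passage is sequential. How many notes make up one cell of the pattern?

4

12 notes total. Splitting into 3 groups of 4:
F4 G4 Ab4 Eb5 | G4 Ab4 Bb4 F5 | Ab4 Bb4 C5 G5
That's a consistent up a 2nd shift per cell, and no other grouping gives one.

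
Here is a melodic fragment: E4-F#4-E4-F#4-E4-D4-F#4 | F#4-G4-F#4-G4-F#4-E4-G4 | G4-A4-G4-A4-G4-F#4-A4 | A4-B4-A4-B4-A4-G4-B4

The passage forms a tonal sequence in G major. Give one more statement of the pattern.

B4 C5 B4 C5 B4 A4 C5

Taking 7-note groups, the heads are E4, F#4, G4, A4: the pattern moves up a 2nd.
From B4 the diatonic shape gives B4 C5 B4 C5 B4 A4 C5.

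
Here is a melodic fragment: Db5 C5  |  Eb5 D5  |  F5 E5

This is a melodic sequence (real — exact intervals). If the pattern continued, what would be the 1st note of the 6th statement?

Grouping in 2s, the 1st note of each cell is Db5, Eb5, F5.
Extending up a 2nd: G5 → A5 → B5.

B5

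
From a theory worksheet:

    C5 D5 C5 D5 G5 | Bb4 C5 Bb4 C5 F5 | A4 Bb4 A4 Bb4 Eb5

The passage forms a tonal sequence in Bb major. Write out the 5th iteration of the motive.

F4 G4 F4 G4 C5

With a 5-note motive the entries are C5, Bb4, A4, each down a 2nd from the previous.
Continuing the starts: G4 → F4.
From F4 the diatonic shape gives F4 G4 F4 G4 C5.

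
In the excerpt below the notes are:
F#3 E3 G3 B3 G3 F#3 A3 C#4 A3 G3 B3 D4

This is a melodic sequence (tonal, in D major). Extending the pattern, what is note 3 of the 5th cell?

Grouping in 4s, the 3rd note of each cell is G3, A3, B3.
Extending up a 2nd: C#4 → D4.

D4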